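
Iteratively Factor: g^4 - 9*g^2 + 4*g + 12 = (g - 2)*(g^3 + 2*g^2 - 5*g - 6) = (g - 2)^2*(g^2 + 4*g + 3) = (g - 2)^2*(g + 1)*(g + 3)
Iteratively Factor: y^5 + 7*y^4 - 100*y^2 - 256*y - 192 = (y - 4)*(y^4 + 11*y^3 + 44*y^2 + 76*y + 48) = (y - 4)*(y + 3)*(y^3 + 8*y^2 + 20*y + 16) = (y - 4)*(y + 3)*(y + 4)*(y^2 + 4*y + 4) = (y - 4)*(y + 2)*(y + 3)*(y + 4)*(y + 2)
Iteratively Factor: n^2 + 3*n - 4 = (n - 1)*(n + 4)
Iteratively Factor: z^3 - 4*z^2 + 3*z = (z)*(z^2 - 4*z + 3) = z*(z - 1)*(z - 3)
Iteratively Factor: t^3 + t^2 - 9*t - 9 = (t + 3)*(t^2 - 2*t - 3) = (t - 3)*(t + 3)*(t + 1)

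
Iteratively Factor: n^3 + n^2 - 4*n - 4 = (n - 2)*(n^2 + 3*n + 2) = (n - 2)*(n + 2)*(n + 1)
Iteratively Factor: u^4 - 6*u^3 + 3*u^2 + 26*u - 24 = (u - 1)*(u^3 - 5*u^2 - 2*u + 24) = (u - 4)*(u - 1)*(u^2 - u - 6) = (u - 4)*(u - 3)*(u - 1)*(u + 2)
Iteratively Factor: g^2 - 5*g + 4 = (g - 4)*(g - 1)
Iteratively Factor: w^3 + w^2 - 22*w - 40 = (w - 5)*(w^2 + 6*w + 8) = (w - 5)*(w + 4)*(w + 2)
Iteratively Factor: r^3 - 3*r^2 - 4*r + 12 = (r - 2)*(r^2 - r - 6) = (r - 3)*(r - 2)*(r + 2)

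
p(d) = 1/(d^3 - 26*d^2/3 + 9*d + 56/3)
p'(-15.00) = 0.00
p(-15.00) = 0.00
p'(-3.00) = -0.00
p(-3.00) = -0.00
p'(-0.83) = -1.17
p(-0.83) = 0.21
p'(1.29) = 0.03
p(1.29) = 0.06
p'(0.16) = -0.02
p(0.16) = 0.05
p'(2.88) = 1.38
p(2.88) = -0.29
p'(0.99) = 0.01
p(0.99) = 0.05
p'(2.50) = 2.26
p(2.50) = 0.38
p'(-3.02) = -0.01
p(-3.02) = -0.01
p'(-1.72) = -0.06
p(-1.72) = -0.04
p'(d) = (-3*d^2 + 52*d/3 - 9)/(d^3 - 26*d^2/3 + 9*d + 56/3)^2 = 3*(-9*d^2 + 52*d - 27)/(3*d^3 - 26*d^2 + 27*d + 56)^2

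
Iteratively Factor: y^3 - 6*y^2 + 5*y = (y)*(y^2 - 6*y + 5) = y*(y - 5)*(y - 1)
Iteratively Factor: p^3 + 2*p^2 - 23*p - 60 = (p + 3)*(p^2 - p - 20) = (p + 3)*(p + 4)*(p - 5)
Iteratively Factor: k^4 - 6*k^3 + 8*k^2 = (k - 2)*(k^3 - 4*k^2) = (k - 4)*(k - 2)*(k^2) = k*(k - 4)*(k - 2)*(k)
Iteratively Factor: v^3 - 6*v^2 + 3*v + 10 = (v - 5)*(v^2 - v - 2) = (v - 5)*(v + 1)*(v - 2)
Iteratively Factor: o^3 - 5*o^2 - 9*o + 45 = (o + 3)*(o^2 - 8*o + 15) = (o - 3)*(o + 3)*(o - 5)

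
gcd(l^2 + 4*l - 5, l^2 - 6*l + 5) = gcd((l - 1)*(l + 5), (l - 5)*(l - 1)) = l - 1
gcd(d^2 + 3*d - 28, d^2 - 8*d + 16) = d - 4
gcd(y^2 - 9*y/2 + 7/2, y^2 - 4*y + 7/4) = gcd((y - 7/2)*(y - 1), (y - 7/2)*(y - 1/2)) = y - 7/2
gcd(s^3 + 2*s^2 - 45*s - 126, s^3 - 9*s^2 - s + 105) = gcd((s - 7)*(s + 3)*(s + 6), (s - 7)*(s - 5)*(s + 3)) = s^2 - 4*s - 21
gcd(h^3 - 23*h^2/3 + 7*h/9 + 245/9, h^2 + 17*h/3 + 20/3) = h + 5/3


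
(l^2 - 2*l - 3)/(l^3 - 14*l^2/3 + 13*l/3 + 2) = 3*(l + 1)/(3*l^2 - 5*l - 2)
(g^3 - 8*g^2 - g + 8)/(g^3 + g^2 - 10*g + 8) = (g^2 - 7*g - 8)/(g^2 + 2*g - 8)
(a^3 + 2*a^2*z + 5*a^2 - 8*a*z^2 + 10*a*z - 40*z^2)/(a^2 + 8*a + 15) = (a^2 + 2*a*z - 8*z^2)/(a + 3)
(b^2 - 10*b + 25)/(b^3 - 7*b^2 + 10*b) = (b - 5)/(b*(b - 2))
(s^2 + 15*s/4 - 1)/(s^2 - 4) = (s^2 + 15*s/4 - 1)/(s^2 - 4)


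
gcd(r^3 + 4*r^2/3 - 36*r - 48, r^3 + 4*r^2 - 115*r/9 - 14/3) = r + 6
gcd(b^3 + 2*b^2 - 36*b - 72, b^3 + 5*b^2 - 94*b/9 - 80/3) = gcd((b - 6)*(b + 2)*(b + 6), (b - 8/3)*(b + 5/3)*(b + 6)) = b + 6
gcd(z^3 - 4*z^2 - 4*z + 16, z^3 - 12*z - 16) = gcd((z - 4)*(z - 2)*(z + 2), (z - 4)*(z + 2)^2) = z^2 - 2*z - 8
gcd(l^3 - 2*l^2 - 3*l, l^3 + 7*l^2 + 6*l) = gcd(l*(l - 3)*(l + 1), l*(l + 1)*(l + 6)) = l^2 + l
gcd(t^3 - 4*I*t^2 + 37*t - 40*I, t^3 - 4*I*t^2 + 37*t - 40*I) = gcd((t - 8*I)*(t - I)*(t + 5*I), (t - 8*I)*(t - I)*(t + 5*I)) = t^3 - 4*I*t^2 + 37*t - 40*I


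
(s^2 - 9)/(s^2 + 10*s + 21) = (s - 3)/(s + 7)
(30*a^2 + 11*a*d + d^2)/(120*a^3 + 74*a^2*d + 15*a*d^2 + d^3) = 1/(4*a + d)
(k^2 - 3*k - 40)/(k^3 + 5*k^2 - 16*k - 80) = (k - 8)/(k^2 - 16)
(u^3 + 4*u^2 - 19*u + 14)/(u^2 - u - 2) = (u^2 + 6*u - 7)/(u + 1)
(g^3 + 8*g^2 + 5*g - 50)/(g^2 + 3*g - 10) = g + 5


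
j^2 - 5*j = j*(j - 5)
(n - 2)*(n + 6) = n^2 + 4*n - 12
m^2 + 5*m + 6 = (m + 2)*(m + 3)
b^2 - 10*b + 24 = (b - 6)*(b - 4)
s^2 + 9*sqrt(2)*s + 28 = (s + 2*sqrt(2))*(s + 7*sqrt(2))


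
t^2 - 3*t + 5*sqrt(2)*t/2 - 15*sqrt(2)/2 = (t - 3)*(t + 5*sqrt(2)/2)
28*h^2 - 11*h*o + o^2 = (-7*h + o)*(-4*h + o)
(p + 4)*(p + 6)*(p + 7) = p^3 + 17*p^2 + 94*p + 168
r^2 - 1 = (r - 1)*(r + 1)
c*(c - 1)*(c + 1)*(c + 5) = c^4 + 5*c^3 - c^2 - 5*c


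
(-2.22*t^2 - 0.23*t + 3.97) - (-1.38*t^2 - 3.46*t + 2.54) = -0.84*t^2 + 3.23*t + 1.43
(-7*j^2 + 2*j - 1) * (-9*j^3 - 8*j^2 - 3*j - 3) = 63*j^5 + 38*j^4 + 14*j^3 + 23*j^2 - 3*j + 3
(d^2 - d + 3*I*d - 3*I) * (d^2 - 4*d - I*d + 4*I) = d^4 - 5*d^3 + 2*I*d^3 + 7*d^2 - 10*I*d^2 - 15*d + 8*I*d + 12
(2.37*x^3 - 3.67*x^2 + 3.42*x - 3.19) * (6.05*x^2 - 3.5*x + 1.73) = 14.3385*x^5 - 30.4985*x^4 + 37.6361*x^3 - 37.6186*x^2 + 17.0816*x - 5.5187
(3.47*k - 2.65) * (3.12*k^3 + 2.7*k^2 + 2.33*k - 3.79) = 10.8264*k^4 + 1.101*k^3 + 0.9301*k^2 - 19.3258*k + 10.0435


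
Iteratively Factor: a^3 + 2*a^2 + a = (a + 1)*(a^2 + a) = a*(a + 1)*(a + 1)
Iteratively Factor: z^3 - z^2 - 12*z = (z + 3)*(z^2 - 4*z) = (z - 4)*(z + 3)*(z)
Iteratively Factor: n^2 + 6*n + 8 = (n + 4)*(n + 2)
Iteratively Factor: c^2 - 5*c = (c - 5)*(c)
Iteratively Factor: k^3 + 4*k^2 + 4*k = (k)*(k^2 + 4*k + 4) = k*(k + 2)*(k + 2)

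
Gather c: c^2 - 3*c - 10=c^2 - 3*c - 10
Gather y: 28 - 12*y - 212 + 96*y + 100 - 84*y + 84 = 0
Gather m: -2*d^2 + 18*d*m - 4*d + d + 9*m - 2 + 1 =-2*d^2 - 3*d + m*(18*d + 9) - 1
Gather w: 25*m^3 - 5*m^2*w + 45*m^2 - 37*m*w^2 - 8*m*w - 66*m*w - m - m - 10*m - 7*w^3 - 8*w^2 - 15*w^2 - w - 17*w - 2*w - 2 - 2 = 25*m^3 + 45*m^2 - 12*m - 7*w^3 + w^2*(-37*m - 23) + w*(-5*m^2 - 74*m - 20) - 4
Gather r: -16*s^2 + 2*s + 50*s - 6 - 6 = -16*s^2 + 52*s - 12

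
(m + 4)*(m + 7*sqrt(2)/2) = m^2 + 4*m + 7*sqrt(2)*m/2 + 14*sqrt(2)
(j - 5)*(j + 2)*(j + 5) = j^3 + 2*j^2 - 25*j - 50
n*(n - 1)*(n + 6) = n^3 + 5*n^2 - 6*n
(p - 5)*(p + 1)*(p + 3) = p^3 - p^2 - 17*p - 15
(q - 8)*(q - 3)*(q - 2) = q^3 - 13*q^2 + 46*q - 48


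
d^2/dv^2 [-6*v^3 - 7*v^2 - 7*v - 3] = -36*v - 14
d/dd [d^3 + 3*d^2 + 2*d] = 3*d^2 + 6*d + 2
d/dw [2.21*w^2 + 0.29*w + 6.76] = 4.42*w + 0.29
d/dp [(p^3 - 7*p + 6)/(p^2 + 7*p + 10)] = (p^4 + 14*p^3 + 37*p^2 - 12*p - 112)/(p^4 + 14*p^3 + 69*p^2 + 140*p + 100)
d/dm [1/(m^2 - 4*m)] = 2*(2 - m)/(m^2*(m - 4)^2)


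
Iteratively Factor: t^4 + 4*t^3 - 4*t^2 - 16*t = (t - 2)*(t^3 + 6*t^2 + 8*t) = t*(t - 2)*(t^2 + 6*t + 8) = t*(t - 2)*(t + 4)*(t + 2)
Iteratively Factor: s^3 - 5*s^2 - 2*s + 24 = (s - 4)*(s^2 - s - 6) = (s - 4)*(s - 3)*(s + 2)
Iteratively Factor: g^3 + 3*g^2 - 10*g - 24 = (g + 4)*(g^2 - g - 6) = (g - 3)*(g + 4)*(g + 2)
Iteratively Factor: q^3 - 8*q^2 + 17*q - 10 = (q - 1)*(q^2 - 7*q + 10) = (q - 2)*(q - 1)*(q - 5)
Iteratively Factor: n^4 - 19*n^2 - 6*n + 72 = (n - 2)*(n^3 + 2*n^2 - 15*n - 36) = (n - 2)*(n + 3)*(n^2 - n - 12) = (n - 2)*(n + 3)^2*(n - 4)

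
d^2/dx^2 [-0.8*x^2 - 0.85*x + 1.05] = -1.60000000000000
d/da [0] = 0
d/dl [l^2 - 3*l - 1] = 2*l - 3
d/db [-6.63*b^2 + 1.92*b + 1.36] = 1.92 - 13.26*b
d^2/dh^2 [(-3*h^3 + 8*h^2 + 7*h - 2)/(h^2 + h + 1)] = 2*(-h^3 - 39*h^2 - 36*h + 1)/(h^6 + 3*h^5 + 6*h^4 + 7*h^3 + 6*h^2 + 3*h + 1)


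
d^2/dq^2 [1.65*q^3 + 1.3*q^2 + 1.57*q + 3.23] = 9.9*q + 2.6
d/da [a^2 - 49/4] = 2*a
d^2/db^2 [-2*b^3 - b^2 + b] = -12*b - 2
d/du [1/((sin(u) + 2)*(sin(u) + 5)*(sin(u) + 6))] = (-26*sin(u) + 3*cos(u)^2 - 55)*cos(u)/((sin(u) + 2)^2*(sin(u) + 5)^2*(sin(u) + 6)^2)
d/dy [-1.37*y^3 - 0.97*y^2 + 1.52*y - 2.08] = -4.11*y^2 - 1.94*y + 1.52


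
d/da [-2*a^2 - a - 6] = -4*a - 1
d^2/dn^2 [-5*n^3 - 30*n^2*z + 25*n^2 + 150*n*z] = -30*n - 60*z + 50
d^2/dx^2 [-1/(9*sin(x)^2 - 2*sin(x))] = 2*(162*sin(x) - 27 - 241/sin(x) + 54/sin(x)^2 - 4/sin(x)^3)/(9*sin(x) - 2)^3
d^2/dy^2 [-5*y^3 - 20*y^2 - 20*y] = -30*y - 40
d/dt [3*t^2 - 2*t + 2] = 6*t - 2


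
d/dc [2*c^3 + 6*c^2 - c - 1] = 6*c^2 + 12*c - 1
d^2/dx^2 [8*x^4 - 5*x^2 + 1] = 96*x^2 - 10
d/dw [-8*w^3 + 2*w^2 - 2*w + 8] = -24*w^2 + 4*w - 2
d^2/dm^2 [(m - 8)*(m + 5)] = 2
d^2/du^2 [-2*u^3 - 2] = -12*u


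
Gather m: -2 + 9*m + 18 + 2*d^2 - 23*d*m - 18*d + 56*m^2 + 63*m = 2*d^2 - 18*d + 56*m^2 + m*(72 - 23*d) + 16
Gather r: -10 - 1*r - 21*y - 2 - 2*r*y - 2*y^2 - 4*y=r*(-2*y - 1) - 2*y^2 - 25*y - 12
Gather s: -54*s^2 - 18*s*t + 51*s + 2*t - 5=-54*s^2 + s*(51 - 18*t) + 2*t - 5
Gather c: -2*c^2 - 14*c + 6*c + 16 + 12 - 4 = -2*c^2 - 8*c + 24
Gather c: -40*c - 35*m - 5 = -40*c - 35*m - 5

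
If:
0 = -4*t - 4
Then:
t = -1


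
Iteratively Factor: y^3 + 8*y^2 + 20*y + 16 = (y + 2)*(y^2 + 6*y + 8) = (y + 2)*(y + 4)*(y + 2)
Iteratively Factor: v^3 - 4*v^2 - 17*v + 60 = (v - 5)*(v^2 + v - 12) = (v - 5)*(v - 3)*(v + 4)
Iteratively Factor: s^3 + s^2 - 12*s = (s + 4)*(s^2 - 3*s) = s*(s + 4)*(s - 3)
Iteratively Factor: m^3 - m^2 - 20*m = (m - 5)*(m^2 + 4*m) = m*(m - 5)*(m + 4)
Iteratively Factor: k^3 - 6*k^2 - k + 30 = (k - 5)*(k^2 - k - 6) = (k - 5)*(k + 2)*(k - 3)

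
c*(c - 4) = c^2 - 4*c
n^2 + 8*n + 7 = (n + 1)*(n + 7)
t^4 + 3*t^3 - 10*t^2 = t^2*(t - 2)*(t + 5)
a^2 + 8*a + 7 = (a + 1)*(a + 7)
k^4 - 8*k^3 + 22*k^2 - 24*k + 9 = (k - 3)^2*(k - 1)^2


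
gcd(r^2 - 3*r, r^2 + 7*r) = r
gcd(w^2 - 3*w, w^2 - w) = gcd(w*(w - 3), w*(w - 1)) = w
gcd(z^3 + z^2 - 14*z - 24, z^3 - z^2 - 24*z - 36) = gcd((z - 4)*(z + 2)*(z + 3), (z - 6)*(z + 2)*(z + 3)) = z^2 + 5*z + 6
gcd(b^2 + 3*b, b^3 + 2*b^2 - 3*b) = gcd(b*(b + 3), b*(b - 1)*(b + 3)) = b^2 + 3*b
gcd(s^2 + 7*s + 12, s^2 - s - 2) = 1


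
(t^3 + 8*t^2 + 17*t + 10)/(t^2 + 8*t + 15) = (t^2 + 3*t + 2)/(t + 3)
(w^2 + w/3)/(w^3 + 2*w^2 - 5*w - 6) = w*(3*w + 1)/(3*(w^3 + 2*w^2 - 5*w - 6))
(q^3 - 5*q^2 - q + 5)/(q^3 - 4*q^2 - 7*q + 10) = (q + 1)/(q + 2)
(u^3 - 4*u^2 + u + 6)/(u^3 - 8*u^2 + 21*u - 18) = (u + 1)/(u - 3)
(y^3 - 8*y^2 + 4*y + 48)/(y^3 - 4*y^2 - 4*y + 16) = (y - 6)/(y - 2)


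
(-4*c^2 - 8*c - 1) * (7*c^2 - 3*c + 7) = -28*c^4 - 44*c^3 - 11*c^2 - 53*c - 7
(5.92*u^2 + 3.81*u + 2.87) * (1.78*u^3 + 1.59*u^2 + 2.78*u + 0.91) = 10.5376*u^5 + 16.1946*u^4 + 27.6241*u^3 + 20.5423*u^2 + 11.4457*u + 2.6117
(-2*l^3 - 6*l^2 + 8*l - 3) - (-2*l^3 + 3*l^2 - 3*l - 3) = -9*l^2 + 11*l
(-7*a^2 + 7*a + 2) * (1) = -7*a^2 + 7*a + 2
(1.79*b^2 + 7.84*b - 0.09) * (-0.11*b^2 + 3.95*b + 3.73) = -0.1969*b^4 + 6.2081*b^3 + 37.6546*b^2 + 28.8877*b - 0.3357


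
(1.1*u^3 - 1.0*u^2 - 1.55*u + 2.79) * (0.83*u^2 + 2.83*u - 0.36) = 0.913*u^5 + 2.283*u^4 - 4.5125*u^3 - 1.7108*u^2 + 8.4537*u - 1.0044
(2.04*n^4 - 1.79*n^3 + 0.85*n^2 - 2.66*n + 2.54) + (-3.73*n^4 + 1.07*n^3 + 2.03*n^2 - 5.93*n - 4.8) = -1.69*n^4 - 0.72*n^3 + 2.88*n^2 - 8.59*n - 2.26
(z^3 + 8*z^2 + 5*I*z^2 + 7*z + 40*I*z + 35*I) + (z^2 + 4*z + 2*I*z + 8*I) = z^3 + 9*z^2 + 5*I*z^2 + 11*z + 42*I*z + 43*I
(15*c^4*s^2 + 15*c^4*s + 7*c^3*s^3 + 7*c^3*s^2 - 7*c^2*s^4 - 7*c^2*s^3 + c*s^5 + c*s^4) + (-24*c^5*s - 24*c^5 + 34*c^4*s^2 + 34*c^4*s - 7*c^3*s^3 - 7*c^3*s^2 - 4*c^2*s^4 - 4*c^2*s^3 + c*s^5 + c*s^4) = -24*c^5*s - 24*c^5 + 49*c^4*s^2 + 49*c^4*s - 11*c^2*s^4 - 11*c^2*s^3 + 2*c*s^5 + 2*c*s^4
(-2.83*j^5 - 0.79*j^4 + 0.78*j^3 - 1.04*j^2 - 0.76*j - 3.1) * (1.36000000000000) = -3.8488*j^5 - 1.0744*j^4 + 1.0608*j^3 - 1.4144*j^2 - 1.0336*j - 4.216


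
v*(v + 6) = v^2 + 6*v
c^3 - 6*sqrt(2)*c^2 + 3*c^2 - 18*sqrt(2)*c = c*(c + 3)*(c - 6*sqrt(2))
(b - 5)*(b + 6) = b^2 + b - 30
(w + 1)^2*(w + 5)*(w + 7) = w^4 + 14*w^3 + 60*w^2 + 82*w + 35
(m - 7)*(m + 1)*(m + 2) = m^3 - 4*m^2 - 19*m - 14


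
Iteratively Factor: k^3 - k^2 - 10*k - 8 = (k + 2)*(k^2 - 3*k - 4) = (k - 4)*(k + 2)*(k + 1)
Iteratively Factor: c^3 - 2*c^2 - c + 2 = (c - 2)*(c^2 - 1) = (c - 2)*(c + 1)*(c - 1)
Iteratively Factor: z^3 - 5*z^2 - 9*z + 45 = (z + 3)*(z^2 - 8*z + 15) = (z - 5)*(z + 3)*(z - 3)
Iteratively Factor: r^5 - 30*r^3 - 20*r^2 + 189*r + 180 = (r + 4)*(r^4 - 4*r^3 - 14*r^2 + 36*r + 45) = (r - 5)*(r + 4)*(r^3 + r^2 - 9*r - 9) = (r - 5)*(r + 3)*(r + 4)*(r^2 - 2*r - 3) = (r - 5)*(r + 1)*(r + 3)*(r + 4)*(r - 3)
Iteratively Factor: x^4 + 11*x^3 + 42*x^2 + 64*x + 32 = (x + 2)*(x^3 + 9*x^2 + 24*x + 16) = (x + 2)*(x + 4)*(x^2 + 5*x + 4) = (x + 2)*(x + 4)^2*(x + 1)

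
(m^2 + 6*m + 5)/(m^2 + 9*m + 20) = (m + 1)/(m + 4)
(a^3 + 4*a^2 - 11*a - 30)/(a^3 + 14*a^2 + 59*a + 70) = (a - 3)/(a + 7)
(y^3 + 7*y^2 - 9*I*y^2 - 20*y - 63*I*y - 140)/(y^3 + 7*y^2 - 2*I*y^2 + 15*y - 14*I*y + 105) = (y - 4*I)/(y + 3*I)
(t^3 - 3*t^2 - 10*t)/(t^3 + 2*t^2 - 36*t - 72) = t*(t - 5)/(t^2 - 36)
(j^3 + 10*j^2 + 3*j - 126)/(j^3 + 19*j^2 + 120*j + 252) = (j - 3)/(j + 6)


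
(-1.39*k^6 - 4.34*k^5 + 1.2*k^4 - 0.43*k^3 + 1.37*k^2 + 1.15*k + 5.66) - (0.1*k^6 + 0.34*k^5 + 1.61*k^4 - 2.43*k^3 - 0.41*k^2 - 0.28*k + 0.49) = -1.49*k^6 - 4.68*k^5 - 0.41*k^4 + 2.0*k^3 + 1.78*k^2 + 1.43*k + 5.17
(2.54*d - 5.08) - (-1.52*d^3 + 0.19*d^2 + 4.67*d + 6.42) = 1.52*d^3 - 0.19*d^2 - 2.13*d - 11.5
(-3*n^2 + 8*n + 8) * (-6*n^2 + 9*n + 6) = 18*n^4 - 75*n^3 + 6*n^2 + 120*n + 48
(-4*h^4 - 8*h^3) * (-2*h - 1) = 8*h^5 + 20*h^4 + 8*h^3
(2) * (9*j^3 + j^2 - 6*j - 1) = 18*j^3 + 2*j^2 - 12*j - 2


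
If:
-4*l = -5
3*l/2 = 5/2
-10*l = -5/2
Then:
No Solution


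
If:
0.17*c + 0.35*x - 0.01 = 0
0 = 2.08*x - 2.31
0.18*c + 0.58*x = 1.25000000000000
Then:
No Solution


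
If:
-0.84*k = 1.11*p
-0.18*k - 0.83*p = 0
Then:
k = 0.00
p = 0.00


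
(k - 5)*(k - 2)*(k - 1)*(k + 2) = k^4 - 6*k^3 + k^2 + 24*k - 20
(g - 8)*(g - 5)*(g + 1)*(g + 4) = g^4 - 8*g^3 - 21*g^2 + 148*g + 160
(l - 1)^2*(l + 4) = l^3 + 2*l^2 - 7*l + 4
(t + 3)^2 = t^2 + 6*t + 9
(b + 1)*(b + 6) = b^2 + 7*b + 6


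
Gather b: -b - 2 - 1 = -b - 3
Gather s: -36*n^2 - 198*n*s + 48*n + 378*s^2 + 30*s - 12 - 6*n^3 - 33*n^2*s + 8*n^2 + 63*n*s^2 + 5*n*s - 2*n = -6*n^3 - 28*n^2 + 46*n + s^2*(63*n + 378) + s*(-33*n^2 - 193*n + 30) - 12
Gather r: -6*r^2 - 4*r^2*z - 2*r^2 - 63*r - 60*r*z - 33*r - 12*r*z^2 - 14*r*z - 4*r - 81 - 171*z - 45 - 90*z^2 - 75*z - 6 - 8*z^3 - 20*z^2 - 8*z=r^2*(-4*z - 8) + r*(-12*z^2 - 74*z - 100) - 8*z^3 - 110*z^2 - 254*z - 132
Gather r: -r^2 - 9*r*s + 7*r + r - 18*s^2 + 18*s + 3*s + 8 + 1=-r^2 + r*(8 - 9*s) - 18*s^2 + 21*s + 9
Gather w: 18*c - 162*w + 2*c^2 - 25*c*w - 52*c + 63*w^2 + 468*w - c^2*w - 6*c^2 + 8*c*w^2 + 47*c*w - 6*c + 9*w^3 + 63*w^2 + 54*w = -4*c^2 - 40*c + 9*w^3 + w^2*(8*c + 126) + w*(-c^2 + 22*c + 360)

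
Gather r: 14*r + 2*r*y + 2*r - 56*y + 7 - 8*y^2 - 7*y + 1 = r*(2*y + 16) - 8*y^2 - 63*y + 8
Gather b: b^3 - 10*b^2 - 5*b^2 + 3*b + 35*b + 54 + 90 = b^3 - 15*b^2 + 38*b + 144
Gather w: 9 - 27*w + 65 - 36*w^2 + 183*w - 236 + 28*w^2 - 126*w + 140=-8*w^2 + 30*w - 22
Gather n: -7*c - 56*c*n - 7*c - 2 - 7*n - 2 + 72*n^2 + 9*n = -14*c + 72*n^2 + n*(2 - 56*c) - 4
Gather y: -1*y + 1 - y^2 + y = 1 - y^2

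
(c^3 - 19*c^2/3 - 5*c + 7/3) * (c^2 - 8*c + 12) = c^5 - 43*c^4/3 + 173*c^3/3 - 101*c^2/3 - 236*c/3 + 28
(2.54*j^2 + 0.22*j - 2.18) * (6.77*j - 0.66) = 17.1958*j^3 - 0.187*j^2 - 14.9038*j + 1.4388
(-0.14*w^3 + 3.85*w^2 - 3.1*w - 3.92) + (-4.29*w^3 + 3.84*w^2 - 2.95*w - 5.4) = -4.43*w^3 + 7.69*w^2 - 6.05*w - 9.32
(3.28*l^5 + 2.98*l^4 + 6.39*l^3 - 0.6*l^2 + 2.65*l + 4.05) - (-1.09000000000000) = 3.28*l^5 + 2.98*l^4 + 6.39*l^3 - 0.6*l^2 + 2.65*l + 5.14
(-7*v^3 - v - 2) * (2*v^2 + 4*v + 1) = -14*v^5 - 28*v^4 - 9*v^3 - 8*v^2 - 9*v - 2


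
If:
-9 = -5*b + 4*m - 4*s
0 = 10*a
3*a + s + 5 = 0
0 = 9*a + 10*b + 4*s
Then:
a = 0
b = 2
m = -19/4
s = -5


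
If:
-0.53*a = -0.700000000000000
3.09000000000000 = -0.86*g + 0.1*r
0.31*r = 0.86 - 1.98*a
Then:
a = 1.32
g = -4.25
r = -5.66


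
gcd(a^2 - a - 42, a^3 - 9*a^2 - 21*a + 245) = a - 7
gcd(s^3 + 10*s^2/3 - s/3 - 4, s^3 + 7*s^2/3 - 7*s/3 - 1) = s^2 + 2*s - 3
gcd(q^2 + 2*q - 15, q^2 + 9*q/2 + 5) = 1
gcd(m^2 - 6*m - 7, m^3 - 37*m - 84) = m - 7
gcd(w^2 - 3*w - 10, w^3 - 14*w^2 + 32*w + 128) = w + 2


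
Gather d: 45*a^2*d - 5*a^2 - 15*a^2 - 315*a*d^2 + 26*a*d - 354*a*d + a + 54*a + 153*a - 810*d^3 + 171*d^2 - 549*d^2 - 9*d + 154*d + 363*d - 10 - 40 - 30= -20*a^2 + 208*a - 810*d^3 + d^2*(-315*a - 378) + d*(45*a^2 - 328*a + 508) - 80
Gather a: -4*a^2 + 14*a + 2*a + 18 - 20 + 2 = -4*a^2 + 16*a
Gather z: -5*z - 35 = -5*z - 35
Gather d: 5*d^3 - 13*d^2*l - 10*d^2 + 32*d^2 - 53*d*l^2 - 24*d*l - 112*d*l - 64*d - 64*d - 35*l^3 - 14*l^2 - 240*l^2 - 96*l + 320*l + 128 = 5*d^3 + d^2*(22 - 13*l) + d*(-53*l^2 - 136*l - 128) - 35*l^3 - 254*l^2 + 224*l + 128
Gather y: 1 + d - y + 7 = d - y + 8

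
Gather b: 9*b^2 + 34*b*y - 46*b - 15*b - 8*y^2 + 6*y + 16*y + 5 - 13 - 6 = 9*b^2 + b*(34*y - 61) - 8*y^2 + 22*y - 14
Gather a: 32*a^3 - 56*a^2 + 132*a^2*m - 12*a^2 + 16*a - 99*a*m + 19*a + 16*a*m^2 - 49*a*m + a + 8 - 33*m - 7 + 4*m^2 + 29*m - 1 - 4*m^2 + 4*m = 32*a^3 + a^2*(132*m - 68) + a*(16*m^2 - 148*m + 36)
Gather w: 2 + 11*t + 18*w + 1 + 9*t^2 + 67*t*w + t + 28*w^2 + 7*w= 9*t^2 + 12*t + 28*w^2 + w*(67*t + 25) + 3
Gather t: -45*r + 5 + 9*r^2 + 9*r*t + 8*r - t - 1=9*r^2 - 37*r + t*(9*r - 1) + 4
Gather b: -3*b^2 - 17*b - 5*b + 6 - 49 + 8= -3*b^2 - 22*b - 35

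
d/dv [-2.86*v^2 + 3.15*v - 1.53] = 3.15 - 5.72*v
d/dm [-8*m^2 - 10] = -16*m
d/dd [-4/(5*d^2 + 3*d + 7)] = 4*(10*d + 3)/(5*d^2 + 3*d + 7)^2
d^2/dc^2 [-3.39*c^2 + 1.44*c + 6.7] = -6.78000000000000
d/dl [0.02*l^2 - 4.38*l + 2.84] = 0.04*l - 4.38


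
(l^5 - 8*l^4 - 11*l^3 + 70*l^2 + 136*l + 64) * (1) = l^5 - 8*l^4 - 11*l^3 + 70*l^2 + 136*l + 64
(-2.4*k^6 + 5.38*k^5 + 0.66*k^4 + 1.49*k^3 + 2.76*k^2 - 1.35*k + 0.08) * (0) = 0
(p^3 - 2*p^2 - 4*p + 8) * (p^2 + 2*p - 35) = p^5 - 43*p^3 + 70*p^2 + 156*p - 280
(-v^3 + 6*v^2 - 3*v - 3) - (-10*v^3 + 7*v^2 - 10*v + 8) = 9*v^3 - v^2 + 7*v - 11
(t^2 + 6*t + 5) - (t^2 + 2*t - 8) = 4*t + 13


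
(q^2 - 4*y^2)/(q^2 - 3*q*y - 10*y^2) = (-q + 2*y)/(-q + 5*y)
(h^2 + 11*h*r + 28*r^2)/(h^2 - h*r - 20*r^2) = (-h - 7*r)/(-h + 5*r)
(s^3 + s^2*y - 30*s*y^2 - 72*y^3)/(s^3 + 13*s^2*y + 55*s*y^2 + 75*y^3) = (s^2 - 2*s*y - 24*y^2)/(s^2 + 10*s*y + 25*y^2)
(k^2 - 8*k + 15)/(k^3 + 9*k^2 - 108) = (k - 5)/(k^2 + 12*k + 36)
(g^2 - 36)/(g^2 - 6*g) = (g + 6)/g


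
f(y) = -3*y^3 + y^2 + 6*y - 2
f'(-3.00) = -81.00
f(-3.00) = 70.00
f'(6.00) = -306.00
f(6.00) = -578.00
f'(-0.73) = -0.26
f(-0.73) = -4.68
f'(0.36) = 5.55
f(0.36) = 0.15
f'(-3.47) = -109.31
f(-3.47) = 114.57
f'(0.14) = 6.10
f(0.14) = -1.15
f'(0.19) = 6.06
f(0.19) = -0.84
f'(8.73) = -662.46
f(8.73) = -1869.42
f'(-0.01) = 5.98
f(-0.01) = -2.06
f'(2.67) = -52.82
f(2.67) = -35.95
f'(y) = -9*y^2 + 2*y + 6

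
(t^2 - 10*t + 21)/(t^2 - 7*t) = (t - 3)/t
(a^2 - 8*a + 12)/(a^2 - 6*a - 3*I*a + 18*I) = (a - 2)/(a - 3*I)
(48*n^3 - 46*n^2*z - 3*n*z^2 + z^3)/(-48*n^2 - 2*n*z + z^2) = -n + z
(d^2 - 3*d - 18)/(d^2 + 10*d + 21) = (d - 6)/(d + 7)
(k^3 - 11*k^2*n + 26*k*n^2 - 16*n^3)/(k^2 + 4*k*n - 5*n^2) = (k^2 - 10*k*n + 16*n^2)/(k + 5*n)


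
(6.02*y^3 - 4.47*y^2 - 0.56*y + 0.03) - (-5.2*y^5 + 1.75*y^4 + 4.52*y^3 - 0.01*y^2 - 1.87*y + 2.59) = 5.2*y^5 - 1.75*y^4 + 1.5*y^3 - 4.46*y^2 + 1.31*y - 2.56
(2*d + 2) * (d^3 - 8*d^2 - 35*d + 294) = 2*d^4 - 14*d^3 - 86*d^2 + 518*d + 588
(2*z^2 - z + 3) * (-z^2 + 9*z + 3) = -2*z^4 + 19*z^3 - 6*z^2 + 24*z + 9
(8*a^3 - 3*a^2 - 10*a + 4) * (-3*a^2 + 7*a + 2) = -24*a^5 + 65*a^4 + 25*a^3 - 88*a^2 + 8*a + 8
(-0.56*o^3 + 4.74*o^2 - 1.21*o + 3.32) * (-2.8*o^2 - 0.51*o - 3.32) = 1.568*o^5 - 12.9864*o^4 + 2.8298*o^3 - 24.4157*o^2 + 2.324*o - 11.0224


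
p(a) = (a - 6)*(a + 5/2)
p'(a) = 2*a - 7/2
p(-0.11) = -14.60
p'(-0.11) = -3.72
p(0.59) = -16.72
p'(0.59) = -2.32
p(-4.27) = 18.18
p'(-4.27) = -12.04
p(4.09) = -12.59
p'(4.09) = 4.68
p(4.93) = -7.95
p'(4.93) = 6.36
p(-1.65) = -6.50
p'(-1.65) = -6.80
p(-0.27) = -13.98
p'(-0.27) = -4.04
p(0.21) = -15.69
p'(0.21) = -3.08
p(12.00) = 87.00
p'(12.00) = 20.50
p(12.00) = 87.00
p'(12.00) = 20.50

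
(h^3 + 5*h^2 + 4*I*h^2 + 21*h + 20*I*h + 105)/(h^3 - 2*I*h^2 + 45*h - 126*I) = (h + 5)/(h - 6*I)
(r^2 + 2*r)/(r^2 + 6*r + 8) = r/(r + 4)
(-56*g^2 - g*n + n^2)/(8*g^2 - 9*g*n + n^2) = (-7*g - n)/(g - n)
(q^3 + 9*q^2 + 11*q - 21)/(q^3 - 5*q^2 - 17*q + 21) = (q + 7)/(q - 7)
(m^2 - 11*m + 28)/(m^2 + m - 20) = (m - 7)/(m + 5)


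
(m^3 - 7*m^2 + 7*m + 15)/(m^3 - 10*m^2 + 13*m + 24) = (m - 5)/(m - 8)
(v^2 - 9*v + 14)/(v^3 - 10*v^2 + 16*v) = (v - 7)/(v*(v - 8))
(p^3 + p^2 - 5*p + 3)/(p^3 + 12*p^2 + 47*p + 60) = (p^2 - 2*p + 1)/(p^2 + 9*p + 20)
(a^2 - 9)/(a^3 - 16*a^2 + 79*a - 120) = (a + 3)/(a^2 - 13*a + 40)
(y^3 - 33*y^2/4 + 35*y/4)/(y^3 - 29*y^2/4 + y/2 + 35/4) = y/(y + 1)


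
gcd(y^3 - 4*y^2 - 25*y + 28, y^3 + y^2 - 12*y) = y + 4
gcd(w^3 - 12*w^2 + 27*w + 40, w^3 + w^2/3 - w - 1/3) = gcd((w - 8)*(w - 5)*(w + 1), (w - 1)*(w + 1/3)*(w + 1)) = w + 1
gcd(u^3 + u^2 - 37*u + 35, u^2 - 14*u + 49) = 1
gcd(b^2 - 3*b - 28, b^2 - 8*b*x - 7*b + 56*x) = b - 7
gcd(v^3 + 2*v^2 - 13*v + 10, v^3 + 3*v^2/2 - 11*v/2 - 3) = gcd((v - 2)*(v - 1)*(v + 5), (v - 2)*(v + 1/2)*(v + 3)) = v - 2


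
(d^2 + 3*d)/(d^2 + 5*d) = (d + 3)/(d + 5)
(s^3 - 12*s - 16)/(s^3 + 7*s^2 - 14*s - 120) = (s^2 + 4*s + 4)/(s^2 + 11*s + 30)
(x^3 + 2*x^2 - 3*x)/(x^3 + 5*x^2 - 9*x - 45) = x*(x - 1)/(x^2 + 2*x - 15)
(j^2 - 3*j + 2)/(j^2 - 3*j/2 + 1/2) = 2*(j - 2)/(2*j - 1)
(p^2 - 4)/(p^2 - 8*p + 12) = (p + 2)/(p - 6)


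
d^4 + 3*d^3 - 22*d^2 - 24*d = d*(d - 4)*(d + 1)*(d + 6)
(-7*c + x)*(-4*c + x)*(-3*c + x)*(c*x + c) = -84*c^4*x - 84*c^4 + 61*c^3*x^2 + 61*c^3*x - 14*c^2*x^3 - 14*c^2*x^2 + c*x^4 + c*x^3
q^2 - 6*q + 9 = (q - 3)^2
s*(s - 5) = s^2 - 5*s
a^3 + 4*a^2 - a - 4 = (a - 1)*(a + 1)*(a + 4)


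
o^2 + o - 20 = (o - 4)*(o + 5)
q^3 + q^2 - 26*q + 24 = (q - 4)*(q - 1)*(q + 6)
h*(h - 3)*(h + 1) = h^3 - 2*h^2 - 3*h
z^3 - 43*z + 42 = (z - 6)*(z - 1)*(z + 7)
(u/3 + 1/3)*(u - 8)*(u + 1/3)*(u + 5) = u^4/3 - 5*u^3/9 - 131*u^2/9 - 163*u/9 - 40/9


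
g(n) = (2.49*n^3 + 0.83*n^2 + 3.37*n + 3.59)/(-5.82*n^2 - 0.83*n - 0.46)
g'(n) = (11.64*n + 0.83)*(2.49*n^3 + 0.83*n^2 + 3.37*n + 3.59)/(-5.82*n^2 - 0.83*n - 0.46)^2 + (7.47*n^2 + 1.66*n + 3.37)/(-5.82*n^2 - 0.83*n - 0.46) = (-14.4918*n^4 - 4.1334*n^3 + 15.4883*n^2 + 41.024*n + 1.4295)/(33.8724*n^4 + 9.6612*n^3 + 6.0433*n^2 + 0.7636*n + 0.2116)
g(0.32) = -3.66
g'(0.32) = 9.08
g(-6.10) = 2.60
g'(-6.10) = -0.42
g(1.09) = -1.39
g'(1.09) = 0.57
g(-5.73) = 2.45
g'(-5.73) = -0.42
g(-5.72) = 2.44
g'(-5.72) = -0.42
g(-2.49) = 1.10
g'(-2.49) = -0.42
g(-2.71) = 1.20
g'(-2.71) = -0.41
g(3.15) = -1.65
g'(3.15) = -0.34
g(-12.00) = 5.09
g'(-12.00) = -0.42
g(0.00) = -7.80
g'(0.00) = 6.76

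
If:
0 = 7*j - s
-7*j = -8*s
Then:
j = 0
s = 0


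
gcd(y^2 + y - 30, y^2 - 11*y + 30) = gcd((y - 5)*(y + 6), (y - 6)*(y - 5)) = y - 5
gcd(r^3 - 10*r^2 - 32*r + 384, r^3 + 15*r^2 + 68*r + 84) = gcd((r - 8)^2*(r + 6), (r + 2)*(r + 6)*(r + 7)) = r + 6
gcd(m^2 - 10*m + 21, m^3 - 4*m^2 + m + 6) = m - 3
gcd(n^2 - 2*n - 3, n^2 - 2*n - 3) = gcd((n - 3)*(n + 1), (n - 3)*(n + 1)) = n^2 - 2*n - 3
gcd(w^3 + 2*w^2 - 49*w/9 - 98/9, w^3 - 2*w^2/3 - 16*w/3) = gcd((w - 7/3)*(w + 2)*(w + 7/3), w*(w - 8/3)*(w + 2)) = w + 2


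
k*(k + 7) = k^2 + 7*k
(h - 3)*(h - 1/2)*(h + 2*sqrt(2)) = h^3 - 7*h^2/2 + 2*sqrt(2)*h^2 - 7*sqrt(2)*h + 3*h/2 + 3*sqrt(2)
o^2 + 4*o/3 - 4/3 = (o - 2/3)*(o + 2)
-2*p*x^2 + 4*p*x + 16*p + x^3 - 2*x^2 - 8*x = (-2*p + x)*(x - 4)*(x + 2)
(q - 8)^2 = q^2 - 16*q + 64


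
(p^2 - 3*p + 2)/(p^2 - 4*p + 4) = (p - 1)/(p - 2)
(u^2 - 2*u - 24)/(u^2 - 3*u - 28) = (u - 6)/(u - 7)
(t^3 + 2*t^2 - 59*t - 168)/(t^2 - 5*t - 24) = t + 7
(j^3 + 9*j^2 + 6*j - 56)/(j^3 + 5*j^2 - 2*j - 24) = (j + 7)/(j + 3)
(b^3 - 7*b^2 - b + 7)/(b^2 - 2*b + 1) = (b^2 - 6*b - 7)/(b - 1)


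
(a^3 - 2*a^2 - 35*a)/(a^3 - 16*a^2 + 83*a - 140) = a*(a + 5)/(a^2 - 9*a + 20)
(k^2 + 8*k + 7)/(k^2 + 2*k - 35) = (k + 1)/(k - 5)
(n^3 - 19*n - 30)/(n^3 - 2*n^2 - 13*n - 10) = (n + 3)/(n + 1)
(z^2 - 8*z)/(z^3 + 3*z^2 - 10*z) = (z - 8)/(z^2 + 3*z - 10)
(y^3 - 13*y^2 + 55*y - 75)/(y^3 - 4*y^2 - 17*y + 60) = (y - 5)/(y + 4)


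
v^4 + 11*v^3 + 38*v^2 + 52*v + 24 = (v + 1)*(v + 2)^2*(v + 6)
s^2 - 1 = (s - 1)*(s + 1)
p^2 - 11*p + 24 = (p - 8)*(p - 3)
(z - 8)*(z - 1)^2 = z^3 - 10*z^2 + 17*z - 8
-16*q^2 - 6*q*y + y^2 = (-8*q + y)*(2*q + y)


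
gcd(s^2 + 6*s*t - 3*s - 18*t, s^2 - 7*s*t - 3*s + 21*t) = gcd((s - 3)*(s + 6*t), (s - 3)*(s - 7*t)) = s - 3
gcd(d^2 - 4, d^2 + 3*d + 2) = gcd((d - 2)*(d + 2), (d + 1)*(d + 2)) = d + 2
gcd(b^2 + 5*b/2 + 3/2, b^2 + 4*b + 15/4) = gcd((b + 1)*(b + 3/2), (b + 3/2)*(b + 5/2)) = b + 3/2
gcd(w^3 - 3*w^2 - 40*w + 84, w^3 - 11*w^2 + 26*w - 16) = w - 2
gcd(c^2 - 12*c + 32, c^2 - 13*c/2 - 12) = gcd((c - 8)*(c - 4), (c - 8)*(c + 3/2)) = c - 8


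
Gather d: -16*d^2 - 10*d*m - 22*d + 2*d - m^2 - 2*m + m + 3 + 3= -16*d^2 + d*(-10*m - 20) - m^2 - m + 6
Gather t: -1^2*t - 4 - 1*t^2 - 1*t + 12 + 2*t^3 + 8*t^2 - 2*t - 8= 2*t^3 + 7*t^2 - 4*t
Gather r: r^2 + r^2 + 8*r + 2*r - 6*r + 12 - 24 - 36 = 2*r^2 + 4*r - 48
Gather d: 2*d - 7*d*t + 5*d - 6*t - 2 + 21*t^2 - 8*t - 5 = d*(7 - 7*t) + 21*t^2 - 14*t - 7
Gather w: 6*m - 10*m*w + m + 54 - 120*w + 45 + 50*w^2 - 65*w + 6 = 7*m + 50*w^2 + w*(-10*m - 185) + 105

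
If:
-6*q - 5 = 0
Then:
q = -5/6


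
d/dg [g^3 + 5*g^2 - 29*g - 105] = 3*g^2 + 10*g - 29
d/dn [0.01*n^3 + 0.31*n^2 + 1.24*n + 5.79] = 0.03*n^2 + 0.62*n + 1.24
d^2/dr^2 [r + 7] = 0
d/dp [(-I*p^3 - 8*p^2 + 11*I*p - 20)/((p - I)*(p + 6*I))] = (-I*p^4 + 10*p^3 - 69*I*p^2 - 56*p + 166*I)/(p^4 + 10*I*p^3 - 13*p^2 + 60*I*p + 36)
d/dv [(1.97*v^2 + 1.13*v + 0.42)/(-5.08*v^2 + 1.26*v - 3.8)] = (8.2226*v^2 - 10.7048*v - 4.8232)/(25.8064*v^4 - 12.8016*v^3 + 40.1956*v^2 - 9.576*v + 14.44)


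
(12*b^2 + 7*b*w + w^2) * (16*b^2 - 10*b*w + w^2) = 192*b^4 - 8*b^3*w - 42*b^2*w^2 - 3*b*w^3 + w^4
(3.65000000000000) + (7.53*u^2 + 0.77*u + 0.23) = 7.53*u^2 + 0.77*u + 3.88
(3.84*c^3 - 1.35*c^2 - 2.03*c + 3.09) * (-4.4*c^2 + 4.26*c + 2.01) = -16.896*c^5 + 22.2984*c^4 + 10.8994*c^3 - 24.9573*c^2 + 9.0831*c + 6.2109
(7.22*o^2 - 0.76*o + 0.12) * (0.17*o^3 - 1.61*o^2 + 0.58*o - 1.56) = 1.2274*o^5 - 11.7534*o^4 + 5.4316*o^3 - 11.8972*o^2 + 1.2552*o - 0.1872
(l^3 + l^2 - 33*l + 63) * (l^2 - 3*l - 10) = l^5 - 2*l^4 - 46*l^3 + 152*l^2 + 141*l - 630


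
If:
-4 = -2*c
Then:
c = 2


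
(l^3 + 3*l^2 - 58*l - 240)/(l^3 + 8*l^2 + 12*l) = (l^2 - 3*l - 40)/(l*(l + 2))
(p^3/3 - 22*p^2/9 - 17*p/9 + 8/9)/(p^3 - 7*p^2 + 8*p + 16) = (3*p^2 - 25*p + 8)/(9*(p^2 - 8*p + 16))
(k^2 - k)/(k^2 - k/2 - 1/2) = 2*k/(2*k + 1)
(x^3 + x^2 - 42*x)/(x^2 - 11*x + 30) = x*(x + 7)/(x - 5)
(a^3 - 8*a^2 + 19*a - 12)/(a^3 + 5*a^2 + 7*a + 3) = (a^3 - 8*a^2 + 19*a - 12)/(a^3 + 5*a^2 + 7*a + 3)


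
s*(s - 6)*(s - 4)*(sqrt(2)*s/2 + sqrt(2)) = sqrt(2)*s^4/2 - 4*sqrt(2)*s^3 + 2*sqrt(2)*s^2 + 24*sqrt(2)*s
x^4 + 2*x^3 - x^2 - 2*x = x*(x - 1)*(x + 1)*(x + 2)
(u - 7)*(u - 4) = u^2 - 11*u + 28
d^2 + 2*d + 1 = (d + 1)^2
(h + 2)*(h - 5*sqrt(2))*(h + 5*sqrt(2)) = h^3 + 2*h^2 - 50*h - 100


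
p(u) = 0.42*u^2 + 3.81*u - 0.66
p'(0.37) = 4.12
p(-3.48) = -8.83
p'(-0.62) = 3.29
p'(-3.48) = 0.89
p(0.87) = 2.97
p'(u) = 0.84*u + 3.81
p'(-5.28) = -0.63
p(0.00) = -0.66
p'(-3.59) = 0.79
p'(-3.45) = 0.91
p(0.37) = 0.81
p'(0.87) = 4.54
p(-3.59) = -8.92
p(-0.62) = -2.86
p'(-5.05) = -0.43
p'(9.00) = 11.37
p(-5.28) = -9.07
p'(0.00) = 3.81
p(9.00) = 67.65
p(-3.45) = -8.81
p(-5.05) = -9.19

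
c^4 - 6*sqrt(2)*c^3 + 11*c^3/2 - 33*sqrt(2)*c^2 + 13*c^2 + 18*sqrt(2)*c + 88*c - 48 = (c - 1/2)*(c + 6)*(c - 4*sqrt(2))*(c - 2*sqrt(2))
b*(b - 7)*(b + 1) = b^3 - 6*b^2 - 7*b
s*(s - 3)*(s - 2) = s^3 - 5*s^2 + 6*s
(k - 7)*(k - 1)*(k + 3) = k^3 - 5*k^2 - 17*k + 21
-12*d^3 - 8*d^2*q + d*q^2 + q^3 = (-3*d + q)*(2*d + q)^2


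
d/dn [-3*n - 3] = -3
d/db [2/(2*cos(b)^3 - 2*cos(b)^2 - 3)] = 4*(3*cos(b) - 2)*sin(b)*cos(b)/(-2*cos(b)^3 + 2*cos(b)^2 + 3)^2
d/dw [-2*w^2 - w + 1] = -4*w - 1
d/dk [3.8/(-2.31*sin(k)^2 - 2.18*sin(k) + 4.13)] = (17.556*sin(k) + 8.284)*cos(k)/(2.31*sin(k)^2 + 2.18*sin(k) - 4.13)^2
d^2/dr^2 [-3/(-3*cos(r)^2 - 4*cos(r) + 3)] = 3*(-36*sin(r)^4 + 70*sin(r)^2 + 33*cos(r) - 9*cos(3*r) + 16)/(-3*sin(r)^2 + 4*cos(r))^3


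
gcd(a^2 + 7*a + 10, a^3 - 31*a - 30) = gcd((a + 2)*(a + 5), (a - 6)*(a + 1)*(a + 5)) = a + 5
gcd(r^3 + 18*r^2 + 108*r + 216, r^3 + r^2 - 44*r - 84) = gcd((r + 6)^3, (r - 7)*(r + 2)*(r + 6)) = r + 6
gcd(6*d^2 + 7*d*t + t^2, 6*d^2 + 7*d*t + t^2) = 6*d^2 + 7*d*t + t^2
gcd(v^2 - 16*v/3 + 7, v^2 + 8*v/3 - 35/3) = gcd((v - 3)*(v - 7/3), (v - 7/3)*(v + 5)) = v - 7/3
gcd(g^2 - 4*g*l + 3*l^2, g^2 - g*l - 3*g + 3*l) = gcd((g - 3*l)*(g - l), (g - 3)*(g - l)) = g - l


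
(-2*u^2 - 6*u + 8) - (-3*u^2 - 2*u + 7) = u^2 - 4*u + 1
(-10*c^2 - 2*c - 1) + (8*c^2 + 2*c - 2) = -2*c^2 - 3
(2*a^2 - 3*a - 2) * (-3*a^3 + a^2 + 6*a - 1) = -6*a^5 + 11*a^4 + 15*a^3 - 22*a^2 - 9*a + 2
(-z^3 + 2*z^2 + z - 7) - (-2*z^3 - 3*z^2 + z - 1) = z^3 + 5*z^2 - 6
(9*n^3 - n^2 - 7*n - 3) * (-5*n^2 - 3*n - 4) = -45*n^5 - 22*n^4 + 2*n^3 + 40*n^2 + 37*n + 12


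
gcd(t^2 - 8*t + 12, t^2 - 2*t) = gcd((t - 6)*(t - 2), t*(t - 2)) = t - 2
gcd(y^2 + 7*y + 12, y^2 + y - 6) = y + 3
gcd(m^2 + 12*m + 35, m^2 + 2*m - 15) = m + 5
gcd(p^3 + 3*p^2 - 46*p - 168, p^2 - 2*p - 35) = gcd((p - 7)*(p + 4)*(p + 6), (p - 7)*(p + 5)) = p - 7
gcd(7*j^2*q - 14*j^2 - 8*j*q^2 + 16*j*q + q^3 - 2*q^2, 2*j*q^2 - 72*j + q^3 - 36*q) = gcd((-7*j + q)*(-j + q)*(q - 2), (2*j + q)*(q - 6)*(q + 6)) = 1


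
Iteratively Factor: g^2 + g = (g)*(g + 1)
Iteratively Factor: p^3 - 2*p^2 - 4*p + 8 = (p - 2)*(p^2 - 4) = (p - 2)*(p + 2)*(p - 2)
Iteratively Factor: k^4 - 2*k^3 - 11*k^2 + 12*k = (k - 4)*(k^3 + 2*k^2 - 3*k) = (k - 4)*(k + 3)*(k^2 - k) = k*(k - 4)*(k + 3)*(k - 1)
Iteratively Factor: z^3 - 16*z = (z)*(z^2 - 16) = z*(z - 4)*(z + 4)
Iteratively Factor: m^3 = (m)*(m^2) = m^2*(m)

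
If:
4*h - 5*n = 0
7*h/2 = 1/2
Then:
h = 1/7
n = 4/35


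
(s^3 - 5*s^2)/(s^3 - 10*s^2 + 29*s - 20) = s^2/(s^2 - 5*s + 4)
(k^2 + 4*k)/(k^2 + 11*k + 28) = k/(k + 7)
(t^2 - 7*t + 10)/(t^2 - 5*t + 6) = (t - 5)/(t - 3)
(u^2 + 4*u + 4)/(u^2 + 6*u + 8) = (u + 2)/(u + 4)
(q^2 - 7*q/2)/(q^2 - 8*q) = (q - 7/2)/(q - 8)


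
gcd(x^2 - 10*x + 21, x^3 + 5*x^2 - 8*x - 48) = x - 3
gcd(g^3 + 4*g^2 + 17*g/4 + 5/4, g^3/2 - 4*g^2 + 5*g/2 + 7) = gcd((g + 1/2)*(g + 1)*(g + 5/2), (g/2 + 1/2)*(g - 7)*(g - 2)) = g + 1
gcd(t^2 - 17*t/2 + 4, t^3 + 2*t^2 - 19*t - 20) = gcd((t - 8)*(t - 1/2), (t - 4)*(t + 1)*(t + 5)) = 1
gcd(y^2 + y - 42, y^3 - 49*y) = y + 7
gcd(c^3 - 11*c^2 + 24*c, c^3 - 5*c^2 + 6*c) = c^2 - 3*c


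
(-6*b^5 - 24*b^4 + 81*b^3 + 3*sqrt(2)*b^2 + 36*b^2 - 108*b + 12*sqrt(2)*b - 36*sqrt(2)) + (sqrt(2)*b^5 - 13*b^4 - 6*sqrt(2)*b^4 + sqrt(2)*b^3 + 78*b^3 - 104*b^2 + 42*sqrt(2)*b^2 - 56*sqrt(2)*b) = -6*b^5 + sqrt(2)*b^5 - 37*b^4 - 6*sqrt(2)*b^4 + sqrt(2)*b^3 + 159*b^3 - 68*b^2 + 45*sqrt(2)*b^2 - 108*b - 44*sqrt(2)*b - 36*sqrt(2)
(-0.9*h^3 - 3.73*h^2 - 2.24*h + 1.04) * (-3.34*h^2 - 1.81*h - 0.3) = 3.006*h^5 + 14.0872*h^4 + 14.5029*h^3 + 1.6998*h^2 - 1.2104*h - 0.312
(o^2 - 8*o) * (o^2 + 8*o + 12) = o^4 - 52*o^2 - 96*o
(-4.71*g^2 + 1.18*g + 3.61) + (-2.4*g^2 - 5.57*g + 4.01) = -7.11*g^2 - 4.39*g + 7.62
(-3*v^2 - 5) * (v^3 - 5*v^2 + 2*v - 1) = -3*v^5 + 15*v^4 - 11*v^3 + 28*v^2 - 10*v + 5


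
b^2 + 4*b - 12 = (b - 2)*(b + 6)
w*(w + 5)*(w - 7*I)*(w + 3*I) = w^4 + 5*w^3 - 4*I*w^3 + 21*w^2 - 20*I*w^2 + 105*w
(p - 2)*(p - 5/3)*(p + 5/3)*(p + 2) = p^4 - 61*p^2/9 + 100/9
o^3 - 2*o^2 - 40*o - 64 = (o - 8)*(o + 2)*(o + 4)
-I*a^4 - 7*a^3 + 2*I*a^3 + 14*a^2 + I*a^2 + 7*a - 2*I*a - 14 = (a - 2)*(a - 1)*(a - 7*I)*(-I*a - I)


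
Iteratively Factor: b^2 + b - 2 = (b + 2)*(b - 1)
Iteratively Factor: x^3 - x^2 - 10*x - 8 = (x - 4)*(x^2 + 3*x + 2) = (x - 4)*(x + 2)*(x + 1)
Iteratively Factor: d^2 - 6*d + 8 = (d - 2)*(d - 4)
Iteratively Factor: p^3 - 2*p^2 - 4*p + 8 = (p + 2)*(p^2 - 4*p + 4) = (p - 2)*(p + 2)*(p - 2)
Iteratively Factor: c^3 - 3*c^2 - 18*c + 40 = (c - 5)*(c^2 + 2*c - 8) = (c - 5)*(c - 2)*(c + 4)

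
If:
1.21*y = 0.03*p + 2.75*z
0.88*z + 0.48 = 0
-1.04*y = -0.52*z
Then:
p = 39.00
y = -0.27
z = -0.55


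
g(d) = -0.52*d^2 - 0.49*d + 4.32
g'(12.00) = -12.97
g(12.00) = -76.44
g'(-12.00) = 11.99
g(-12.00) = -64.68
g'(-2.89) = 2.52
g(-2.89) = 1.39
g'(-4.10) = 3.77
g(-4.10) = -2.41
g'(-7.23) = 7.03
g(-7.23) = -19.32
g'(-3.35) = 2.99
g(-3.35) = 0.13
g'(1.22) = -1.76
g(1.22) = 2.95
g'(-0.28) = -0.20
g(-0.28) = 4.42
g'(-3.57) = 3.22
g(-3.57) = -0.56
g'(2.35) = -2.93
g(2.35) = 0.30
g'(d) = -1.04*d - 0.49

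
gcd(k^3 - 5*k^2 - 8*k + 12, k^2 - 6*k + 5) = k - 1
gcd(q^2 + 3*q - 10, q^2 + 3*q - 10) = q^2 + 3*q - 10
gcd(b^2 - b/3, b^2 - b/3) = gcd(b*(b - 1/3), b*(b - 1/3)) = b^2 - b/3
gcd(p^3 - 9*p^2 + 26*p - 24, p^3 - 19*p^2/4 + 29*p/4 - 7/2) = p - 2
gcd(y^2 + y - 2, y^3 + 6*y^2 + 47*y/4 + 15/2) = y + 2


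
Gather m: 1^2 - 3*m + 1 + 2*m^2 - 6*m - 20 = 2*m^2 - 9*m - 18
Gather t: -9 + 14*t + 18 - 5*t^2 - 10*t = -5*t^2 + 4*t + 9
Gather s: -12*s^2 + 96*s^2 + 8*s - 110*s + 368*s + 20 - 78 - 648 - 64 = 84*s^2 + 266*s - 770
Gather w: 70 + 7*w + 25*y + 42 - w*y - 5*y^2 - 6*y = w*(7 - y) - 5*y^2 + 19*y + 112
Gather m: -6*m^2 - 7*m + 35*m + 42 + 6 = -6*m^2 + 28*m + 48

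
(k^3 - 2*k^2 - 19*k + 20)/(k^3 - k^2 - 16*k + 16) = (k - 5)/(k - 4)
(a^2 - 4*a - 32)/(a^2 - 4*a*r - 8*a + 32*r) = (-a - 4)/(-a + 4*r)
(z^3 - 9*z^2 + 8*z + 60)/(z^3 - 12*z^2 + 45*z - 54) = (z^2 - 3*z - 10)/(z^2 - 6*z + 9)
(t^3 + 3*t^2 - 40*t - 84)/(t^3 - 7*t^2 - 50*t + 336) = (t + 2)/(t - 8)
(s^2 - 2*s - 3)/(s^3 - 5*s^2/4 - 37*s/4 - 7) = 4*(s - 3)/(4*s^2 - 9*s - 28)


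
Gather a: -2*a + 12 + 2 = 14 - 2*a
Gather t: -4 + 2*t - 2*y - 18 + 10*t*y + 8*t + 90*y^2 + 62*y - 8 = t*(10*y + 10) + 90*y^2 + 60*y - 30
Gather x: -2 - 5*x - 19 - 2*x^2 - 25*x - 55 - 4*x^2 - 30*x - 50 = -6*x^2 - 60*x - 126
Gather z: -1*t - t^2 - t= -t^2 - 2*t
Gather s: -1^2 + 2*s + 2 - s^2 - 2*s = 1 - s^2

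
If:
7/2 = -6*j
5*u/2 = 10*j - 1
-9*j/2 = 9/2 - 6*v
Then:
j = -7/12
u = -41/15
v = 5/16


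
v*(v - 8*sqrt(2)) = v^2 - 8*sqrt(2)*v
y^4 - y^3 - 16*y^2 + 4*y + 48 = (y - 4)*(y - 2)*(y + 2)*(y + 3)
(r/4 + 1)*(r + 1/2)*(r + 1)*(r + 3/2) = r^4/4 + 7*r^3/4 + 59*r^2/16 + 47*r/16 + 3/4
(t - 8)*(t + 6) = t^2 - 2*t - 48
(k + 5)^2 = k^2 + 10*k + 25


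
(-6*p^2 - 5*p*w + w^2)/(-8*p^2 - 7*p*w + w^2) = (6*p - w)/(8*p - w)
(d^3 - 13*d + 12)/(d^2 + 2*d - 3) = (d^2 + d - 12)/(d + 3)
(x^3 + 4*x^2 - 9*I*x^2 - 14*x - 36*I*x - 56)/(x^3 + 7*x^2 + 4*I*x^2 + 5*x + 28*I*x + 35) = (x^3 + x^2*(4 - 9*I) + x*(-14 - 36*I) - 56)/(x^3 + x^2*(7 + 4*I) + x*(5 + 28*I) + 35)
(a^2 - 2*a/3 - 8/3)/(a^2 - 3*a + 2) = (a + 4/3)/(a - 1)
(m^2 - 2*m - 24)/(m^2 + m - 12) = (m - 6)/(m - 3)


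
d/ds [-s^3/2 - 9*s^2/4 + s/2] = -3*s^2/2 - 9*s/2 + 1/2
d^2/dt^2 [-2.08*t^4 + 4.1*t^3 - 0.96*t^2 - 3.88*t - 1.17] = -24.96*t^2 + 24.6*t - 1.92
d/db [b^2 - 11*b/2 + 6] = 2*b - 11/2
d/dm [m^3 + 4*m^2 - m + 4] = 3*m^2 + 8*m - 1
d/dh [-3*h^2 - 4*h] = -6*h - 4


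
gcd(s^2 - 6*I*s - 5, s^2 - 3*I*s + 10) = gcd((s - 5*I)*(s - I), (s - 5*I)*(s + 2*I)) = s - 5*I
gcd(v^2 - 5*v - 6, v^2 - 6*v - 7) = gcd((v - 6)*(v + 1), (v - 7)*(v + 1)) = v + 1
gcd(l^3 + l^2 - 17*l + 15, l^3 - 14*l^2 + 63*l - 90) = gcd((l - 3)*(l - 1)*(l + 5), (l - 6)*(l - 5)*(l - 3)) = l - 3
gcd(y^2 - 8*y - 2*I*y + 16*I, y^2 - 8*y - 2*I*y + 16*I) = y^2 + y*(-8 - 2*I) + 16*I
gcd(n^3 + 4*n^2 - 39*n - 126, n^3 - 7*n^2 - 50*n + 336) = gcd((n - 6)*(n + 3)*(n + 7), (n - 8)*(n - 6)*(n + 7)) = n^2 + n - 42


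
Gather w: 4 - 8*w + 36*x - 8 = -8*w + 36*x - 4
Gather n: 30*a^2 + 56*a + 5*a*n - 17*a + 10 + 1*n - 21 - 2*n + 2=30*a^2 + 39*a + n*(5*a - 1) - 9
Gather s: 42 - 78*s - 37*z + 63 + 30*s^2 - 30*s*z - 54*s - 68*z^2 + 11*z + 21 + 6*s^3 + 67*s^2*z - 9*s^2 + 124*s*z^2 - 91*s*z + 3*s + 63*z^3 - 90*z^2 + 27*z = 6*s^3 + s^2*(67*z + 21) + s*(124*z^2 - 121*z - 129) + 63*z^3 - 158*z^2 + z + 126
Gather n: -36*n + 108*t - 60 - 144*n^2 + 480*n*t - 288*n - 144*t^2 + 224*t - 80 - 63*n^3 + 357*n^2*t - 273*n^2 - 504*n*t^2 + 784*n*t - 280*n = -63*n^3 + n^2*(357*t - 417) + n*(-504*t^2 + 1264*t - 604) - 144*t^2 + 332*t - 140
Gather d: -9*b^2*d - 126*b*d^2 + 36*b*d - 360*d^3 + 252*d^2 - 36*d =-360*d^3 + d^2*(252 - 126*b) + d*(-9*b^2 + 36*b - 36)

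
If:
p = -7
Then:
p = -7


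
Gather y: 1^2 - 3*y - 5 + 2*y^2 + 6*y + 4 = 2*y^2 + 3*y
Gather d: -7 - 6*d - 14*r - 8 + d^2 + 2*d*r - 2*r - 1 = d^2 + d*(2*r - 6) - 16*r - 16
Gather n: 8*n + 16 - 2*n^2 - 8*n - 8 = 8 - 2*n^2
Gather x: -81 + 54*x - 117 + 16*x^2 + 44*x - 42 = 16*x^2 + 98*x - 240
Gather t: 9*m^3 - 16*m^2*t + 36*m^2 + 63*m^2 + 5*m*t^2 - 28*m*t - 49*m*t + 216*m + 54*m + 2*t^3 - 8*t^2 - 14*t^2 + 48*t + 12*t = 9*m^3 + 99*m^2 + 270*m + 2*t^3 + t^2*(5*m - 22) + t*(-16*m^2 - 77*m + 60)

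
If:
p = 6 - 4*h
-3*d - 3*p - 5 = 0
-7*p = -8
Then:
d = -59/21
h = 17/14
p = 8/7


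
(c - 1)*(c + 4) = c^2 + 3*c - 4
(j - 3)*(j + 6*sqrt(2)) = j^2 - 3*j + 6*sqrt(2)*j - 18*sqrt(2)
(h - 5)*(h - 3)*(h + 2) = h^3 - 6*h^2 - h + 30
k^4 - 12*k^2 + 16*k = k*(k - 2)^2*(k + 4)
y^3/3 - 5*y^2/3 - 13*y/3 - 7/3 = (y/3 + 1/3)*(y - 7)*(y + 1)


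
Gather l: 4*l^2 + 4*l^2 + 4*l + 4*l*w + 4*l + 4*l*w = 8*l^2 + l*(8*w + 8)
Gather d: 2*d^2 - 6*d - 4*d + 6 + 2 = 2*d^2 - 10*d + 8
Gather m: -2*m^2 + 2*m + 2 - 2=-2*m^2 + 2*m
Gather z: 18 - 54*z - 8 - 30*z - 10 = -84*z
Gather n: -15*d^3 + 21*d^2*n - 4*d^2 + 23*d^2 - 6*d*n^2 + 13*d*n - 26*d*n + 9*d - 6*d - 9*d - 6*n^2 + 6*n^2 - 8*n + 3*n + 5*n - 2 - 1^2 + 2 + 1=-15*d^3 + 19*d^2 - 6*d*n^2 - 6*d + n*(21*d^2 - 13*d)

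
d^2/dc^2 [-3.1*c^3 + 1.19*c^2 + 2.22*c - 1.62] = 2.38 - 18.6*c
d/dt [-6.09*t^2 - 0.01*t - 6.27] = -12.18*t - 0.01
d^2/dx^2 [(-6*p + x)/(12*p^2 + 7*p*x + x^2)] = 2*((-p - 3*x)*(12*p^2 + 7*p*x + x^2) - (6*p - x)*(7*p + 2*x)^2)/(12*p^2 + 7*p*x + x^2)^3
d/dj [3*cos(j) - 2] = -3*sin(j)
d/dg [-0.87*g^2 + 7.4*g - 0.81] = 7.4 - 1.74*g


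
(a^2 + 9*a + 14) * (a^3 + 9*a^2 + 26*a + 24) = a^5 + 18*a^4 + 121*a^3 + 384*a^2 + 580*a + 336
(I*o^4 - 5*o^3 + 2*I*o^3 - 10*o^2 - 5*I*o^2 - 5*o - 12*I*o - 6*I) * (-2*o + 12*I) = -2*I*o^5 - 2*o^4 - 4*I*o^4 - 4*o^3 - 50*I*o^3 + 70*o^2 - 96*I*o^2 + 144*o - 48*I*o + 72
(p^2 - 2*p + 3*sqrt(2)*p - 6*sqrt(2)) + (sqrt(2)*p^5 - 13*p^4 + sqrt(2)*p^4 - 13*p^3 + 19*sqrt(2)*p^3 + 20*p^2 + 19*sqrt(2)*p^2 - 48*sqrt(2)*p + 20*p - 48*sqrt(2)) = sqrt(2)*p^5 - 13*p^4 + sqrt(2)*p^4 - 13*p^3 + 19*sqrt(2)*p^3 + 21*p^2 + 19*sqrt(2)*p^2 - 45*sqrt(2)*p + 18*p - 54*sqrt(2)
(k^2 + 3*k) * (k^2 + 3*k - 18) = k^4 + 6*k^3 - 9*k^2 - 54*k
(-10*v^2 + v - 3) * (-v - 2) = 10*v^3 + 19*v^2 + v + 6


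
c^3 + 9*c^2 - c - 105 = (c - 3)*(c + 5)*(c + 7)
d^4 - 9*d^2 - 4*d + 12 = (d - 3)*(d - 1)*(d + 2)^2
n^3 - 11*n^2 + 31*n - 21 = (n - 7)*(n - 3)*(n - 1)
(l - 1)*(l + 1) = l^2 - 1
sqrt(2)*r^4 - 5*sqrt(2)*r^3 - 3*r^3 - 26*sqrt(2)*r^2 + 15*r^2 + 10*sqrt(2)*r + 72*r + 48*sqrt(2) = (r - 8)*(r + 3)*(r - 2*sqrt(2))*(sqrt(2)*r + 1)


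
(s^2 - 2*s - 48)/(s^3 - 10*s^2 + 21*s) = (s^2 - 2*s - 48)/(s*(s^2 - 10*s + 21))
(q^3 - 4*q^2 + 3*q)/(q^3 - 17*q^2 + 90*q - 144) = q*(q - 1)/(q^2 - 14*q + 48)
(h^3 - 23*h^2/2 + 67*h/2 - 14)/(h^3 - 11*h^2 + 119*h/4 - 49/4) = 2*(h - 4)/(2*h - 7)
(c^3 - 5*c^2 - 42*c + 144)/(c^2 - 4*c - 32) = (c^2 + 3*c - 18)/(c + 4)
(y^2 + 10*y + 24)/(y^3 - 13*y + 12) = (y + 6)/(y^2 - 4*y + 3)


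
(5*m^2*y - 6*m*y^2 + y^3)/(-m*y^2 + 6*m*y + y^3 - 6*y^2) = (-5*m + y)/(y - 6)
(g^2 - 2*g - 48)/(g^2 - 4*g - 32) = (g + 6)/(g + 4)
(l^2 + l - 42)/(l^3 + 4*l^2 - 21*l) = (l - 6)/(l*(l - 3))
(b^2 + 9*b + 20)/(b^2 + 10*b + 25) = (b + 4)/(b + 5)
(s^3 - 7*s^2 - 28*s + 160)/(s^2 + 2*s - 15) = (s^2 - 12*s + 32)/(s - 3)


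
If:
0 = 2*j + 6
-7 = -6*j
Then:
No Solution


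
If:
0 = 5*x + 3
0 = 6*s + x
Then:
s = 1/10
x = -3/5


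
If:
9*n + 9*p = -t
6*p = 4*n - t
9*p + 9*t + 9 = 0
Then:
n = -3/77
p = 13/77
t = -90/77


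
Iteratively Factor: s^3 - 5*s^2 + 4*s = (s - 1)*(s^2 - 4*s) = s*(s - 1)*(s - 4)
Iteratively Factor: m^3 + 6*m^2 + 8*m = (m + 2)*(m^2 + 4*m) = (m + 2)*(m + 4)*(m)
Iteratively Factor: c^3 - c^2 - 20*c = (c - 5)*(c^2 + 4*c) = c*(c - 5)*(c + 4)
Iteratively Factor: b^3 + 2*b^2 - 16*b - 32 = (b + 2)*(b^2 - 16) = (b + 2)*(b + 4)*(b - 4)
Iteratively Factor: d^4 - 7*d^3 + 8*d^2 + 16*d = (d + 1)*(d^3 - 8*d^2 + 16*d) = d*(d + 1)*(d^2 - 8*d + 16) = d*(d - 4)*(d + 1)*(d - 4)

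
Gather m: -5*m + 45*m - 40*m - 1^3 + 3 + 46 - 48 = 0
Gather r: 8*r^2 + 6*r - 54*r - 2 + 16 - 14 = 8*r^2 - 48*r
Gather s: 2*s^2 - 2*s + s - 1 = 2*s^2 - s - 1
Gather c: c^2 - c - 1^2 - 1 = c^2 - c - 2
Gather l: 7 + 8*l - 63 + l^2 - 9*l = l^2 - l - 56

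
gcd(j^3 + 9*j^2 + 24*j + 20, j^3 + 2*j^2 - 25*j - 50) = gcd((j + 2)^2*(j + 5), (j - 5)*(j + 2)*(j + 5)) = j^2 + 7*j + 10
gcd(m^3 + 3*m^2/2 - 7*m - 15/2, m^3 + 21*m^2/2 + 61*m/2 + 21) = m + 1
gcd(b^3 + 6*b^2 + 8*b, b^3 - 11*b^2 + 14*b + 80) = b + 2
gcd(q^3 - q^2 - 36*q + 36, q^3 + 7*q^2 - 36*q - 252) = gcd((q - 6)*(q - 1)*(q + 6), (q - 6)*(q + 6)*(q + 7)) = q^2 - 36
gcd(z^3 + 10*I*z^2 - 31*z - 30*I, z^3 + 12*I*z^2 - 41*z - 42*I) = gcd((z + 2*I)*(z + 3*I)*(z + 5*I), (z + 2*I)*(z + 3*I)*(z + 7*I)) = z^2 + 5*I*z - 6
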